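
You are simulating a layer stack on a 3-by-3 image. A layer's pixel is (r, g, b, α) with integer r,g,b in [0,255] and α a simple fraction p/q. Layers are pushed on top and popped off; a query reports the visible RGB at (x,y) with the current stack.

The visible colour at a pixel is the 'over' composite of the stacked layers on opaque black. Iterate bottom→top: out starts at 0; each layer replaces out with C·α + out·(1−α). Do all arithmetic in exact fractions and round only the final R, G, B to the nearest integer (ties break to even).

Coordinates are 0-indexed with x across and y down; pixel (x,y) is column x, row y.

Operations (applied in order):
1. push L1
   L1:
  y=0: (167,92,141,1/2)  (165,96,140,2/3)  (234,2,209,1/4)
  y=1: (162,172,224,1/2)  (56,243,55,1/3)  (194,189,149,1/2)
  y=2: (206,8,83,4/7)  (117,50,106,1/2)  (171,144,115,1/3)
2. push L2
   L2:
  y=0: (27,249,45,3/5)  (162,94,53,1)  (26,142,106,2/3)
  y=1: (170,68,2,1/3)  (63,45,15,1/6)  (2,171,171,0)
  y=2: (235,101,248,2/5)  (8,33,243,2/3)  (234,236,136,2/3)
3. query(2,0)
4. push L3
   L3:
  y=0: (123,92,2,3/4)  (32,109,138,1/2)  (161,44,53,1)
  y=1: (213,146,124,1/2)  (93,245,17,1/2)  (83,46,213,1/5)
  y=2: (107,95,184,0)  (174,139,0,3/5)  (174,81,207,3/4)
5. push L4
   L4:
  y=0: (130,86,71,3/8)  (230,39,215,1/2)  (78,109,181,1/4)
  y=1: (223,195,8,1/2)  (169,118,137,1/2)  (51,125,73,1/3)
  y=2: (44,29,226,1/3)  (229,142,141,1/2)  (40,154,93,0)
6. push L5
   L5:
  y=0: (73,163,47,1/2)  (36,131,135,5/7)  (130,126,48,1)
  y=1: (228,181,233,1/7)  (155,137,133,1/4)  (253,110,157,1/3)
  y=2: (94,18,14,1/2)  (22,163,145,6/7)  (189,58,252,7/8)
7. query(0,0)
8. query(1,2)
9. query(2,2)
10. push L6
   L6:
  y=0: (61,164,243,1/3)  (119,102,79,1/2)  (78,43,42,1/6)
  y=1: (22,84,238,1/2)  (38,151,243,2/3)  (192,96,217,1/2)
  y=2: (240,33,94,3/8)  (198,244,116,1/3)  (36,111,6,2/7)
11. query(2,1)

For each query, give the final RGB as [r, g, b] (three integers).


at x=2,y=0 over L1,L2:
after L1 α=1/4: [117/2, 1/2, 209/4]
after L2 α=2/3: [221/6, 569/6, 1057/12]
= [37, 95, 88]

query (0,0) [L1,L2,L3,L4,L5] — begin 0,0,0
after L1 α=1/2: [167/2, 46, 141/2]
after L2 α=3/5: [248/5, 839/5, 276/5]
after L3 α=3/4: [2093/20, 2219/20, 153/10]
after L4 α=3/8: [3653/32, 3251/32, 579/16]
after L5 α=1/2: [5989/64, 8467/64, 1331/32]
rounded: [94, 132, 42]

(1,2) stack=L1,L2,L3,L4,L5; from [0,0,0]:
L1 α=1/2: [117/2, 25, 53]
L2 α=2/3: [149/6, 91/3, 539/3]
L3 α=3/5: [343/3, 1433/15, 1078/15]
L4 α=1/2: [515/3, 3563/30, 3193/30]
L5 α=6/7: [911/21, 32903/210, 29293/210]
rounded: [43, 157, 139]

at x=2,y=2 over L1,L2,L3,L4,L5:
L1 α=1/3: [57, 48, 115/3]
L2 α=2/3: [175, 520/3, 931/9]
L3 α=3/4: [697/4, 1249/12, 1630/9]
L4 α=0: [697/4, 1249/12, 1630/9]
L5 α=7/8: [5989/32, 6121/96, 8753/36]
= [187, 64, 243]

at x=2,y=1 over L1,L2,L3,L4,L5,L6:
L1 α=1/2: [97, 189/2, 149/2]
L2 α=0: [97, 189/2, 149/2]
L3 α=1/5: [471/5, 424/5, 511/5]
L4 α=1/3: [399/5, 491/5, 1387/15]
L5 α=1/3: [2063/15, 1532/15, 5129/45]
L6 α=1/2: [4943/30, 1486/15, 7447/45]
→ [165, 99, 165]


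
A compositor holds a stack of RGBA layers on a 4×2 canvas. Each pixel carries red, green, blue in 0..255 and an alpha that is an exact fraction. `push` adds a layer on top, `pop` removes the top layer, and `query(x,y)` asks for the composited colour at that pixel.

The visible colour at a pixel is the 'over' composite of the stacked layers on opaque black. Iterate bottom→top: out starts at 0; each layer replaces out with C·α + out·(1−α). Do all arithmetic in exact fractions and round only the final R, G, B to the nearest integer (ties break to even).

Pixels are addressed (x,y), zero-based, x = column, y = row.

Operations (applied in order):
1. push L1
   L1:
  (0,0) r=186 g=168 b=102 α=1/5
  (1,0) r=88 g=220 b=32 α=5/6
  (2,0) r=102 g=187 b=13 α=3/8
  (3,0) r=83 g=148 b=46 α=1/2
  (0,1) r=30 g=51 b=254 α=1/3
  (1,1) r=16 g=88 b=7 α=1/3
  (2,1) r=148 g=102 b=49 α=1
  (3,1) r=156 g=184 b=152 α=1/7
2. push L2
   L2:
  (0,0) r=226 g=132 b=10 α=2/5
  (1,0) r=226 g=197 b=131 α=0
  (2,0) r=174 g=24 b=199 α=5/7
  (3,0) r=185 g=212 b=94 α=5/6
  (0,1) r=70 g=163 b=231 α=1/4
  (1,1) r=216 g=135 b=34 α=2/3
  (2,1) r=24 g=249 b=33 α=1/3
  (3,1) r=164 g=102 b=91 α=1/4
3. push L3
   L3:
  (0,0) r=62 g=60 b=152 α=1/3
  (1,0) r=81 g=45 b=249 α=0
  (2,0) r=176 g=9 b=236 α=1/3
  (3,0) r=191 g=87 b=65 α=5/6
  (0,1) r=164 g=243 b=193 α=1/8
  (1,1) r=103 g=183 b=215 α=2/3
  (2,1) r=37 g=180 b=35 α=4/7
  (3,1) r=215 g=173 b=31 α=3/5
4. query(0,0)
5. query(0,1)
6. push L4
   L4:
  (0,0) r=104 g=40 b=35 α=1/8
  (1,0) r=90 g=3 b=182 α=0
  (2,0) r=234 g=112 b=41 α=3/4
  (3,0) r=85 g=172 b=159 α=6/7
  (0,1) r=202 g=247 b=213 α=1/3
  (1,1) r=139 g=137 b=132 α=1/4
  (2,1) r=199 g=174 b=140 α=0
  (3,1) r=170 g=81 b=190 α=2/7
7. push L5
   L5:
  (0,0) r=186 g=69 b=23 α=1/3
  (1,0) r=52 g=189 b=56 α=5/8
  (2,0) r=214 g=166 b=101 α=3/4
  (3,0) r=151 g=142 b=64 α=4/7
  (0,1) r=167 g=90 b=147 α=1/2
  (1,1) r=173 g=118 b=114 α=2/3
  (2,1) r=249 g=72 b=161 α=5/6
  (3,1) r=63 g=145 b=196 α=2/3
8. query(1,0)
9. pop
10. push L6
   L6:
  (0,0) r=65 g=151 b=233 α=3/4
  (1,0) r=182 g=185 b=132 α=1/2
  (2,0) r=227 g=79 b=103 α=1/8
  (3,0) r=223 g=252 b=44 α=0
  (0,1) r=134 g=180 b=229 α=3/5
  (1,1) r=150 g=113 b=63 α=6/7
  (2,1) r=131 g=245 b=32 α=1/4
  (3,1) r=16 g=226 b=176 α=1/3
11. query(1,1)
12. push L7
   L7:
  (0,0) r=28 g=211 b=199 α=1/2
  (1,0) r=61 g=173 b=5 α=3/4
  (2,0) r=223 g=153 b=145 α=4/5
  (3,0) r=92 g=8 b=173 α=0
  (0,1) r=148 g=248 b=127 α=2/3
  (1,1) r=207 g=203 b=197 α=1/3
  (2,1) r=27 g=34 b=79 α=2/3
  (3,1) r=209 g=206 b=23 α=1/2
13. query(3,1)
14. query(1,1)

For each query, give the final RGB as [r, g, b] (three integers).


query (0,0) [L1,L2,L3] — begin 0,0,0
after L1 α=1/5: [186/5, 168/5, 102/5]
after L2 α=2/5: [2818/25, 1824/25, 406/25]
after L3 α=1/3: [7186/75, 1716/25, 4612/75]
rounded: [96, 69, 61]

(0,1) stack=L1,L2,L3; from [0,0,0]:
L1 α=1/3: [10, 17, 254/3]
L2 α=1/4: [25, 107/2, 485/4]
L3 α=1/8: [339/8, 1235/16, 4167/32]
rounded: [42, 77, 130]

at x=1,y=0 over L1,L2,L3,L4,L5:
after L1 α=5/6: [220/3, 550/3, 80/3]
after L2 α=0: [220/3, 550/3, 80/3]
after L3 α=0: [220/3, 550/3, 80/3]
after L4 α=0: [220/3, 550/3, 80/3]
after L5 α=5/8: [60, 1495/8, 45]
→ [60, 187, 45]

query (1,1) [L1,L2,L3,L4,L6] — begin 0,0,0
after L1 α=1/3: [16/3, 88/3, 7/3]
after L2 α=2/3: [1312/9, 898/9, 211/9]
after L3 α=2/3: [3166/27, 4192/27, 4081/27]
after L4 α=1/4: [4417/36, 5425/36, 5269/36]
after L6 α=6/7: [36817/252, 29833/252, 18877/252]
= [146, 118, 75]

query (3,1) [L1,L2,L3,L4,L6,L7] — begin 0,0,0
+L1 (α=1/7) → [156/7, 184/7, 152/7]
+L2 (α=1/4) → [404/7, 633/14, 1093/28]
+L3 (α=3/5) → [5323/35, 4266/35, 479/14]
+L4 (α=2/7) → [7703/49, 5400/49, 7715/98]
+L6 (α=1/3) → [16190/147, 21874/147, 16339/147]
+L7 (α=1/2) → [46913/294, 26078/147, 9860/147]
→ [160, 177, 67]

at x=1,y=1 over L1,L2,L3,L4,L6,L7:
after L1 α=1/3: [16/3, 88/3, 7/3]
after L2 α=2/3: [1312/9, 898/9, 211/9]
after L3 α=2/3: [3166/27, 4192/27, 4081/27]
after L4 α=1/4: [4417/36, 5425/36, 5269/36]
after L6 α=6/7: [36817/252, 29833/252, 18877/252]
after L7 α=1/3: [62899/378, 55411/378, 43699/378]
= [166, 147, 116]


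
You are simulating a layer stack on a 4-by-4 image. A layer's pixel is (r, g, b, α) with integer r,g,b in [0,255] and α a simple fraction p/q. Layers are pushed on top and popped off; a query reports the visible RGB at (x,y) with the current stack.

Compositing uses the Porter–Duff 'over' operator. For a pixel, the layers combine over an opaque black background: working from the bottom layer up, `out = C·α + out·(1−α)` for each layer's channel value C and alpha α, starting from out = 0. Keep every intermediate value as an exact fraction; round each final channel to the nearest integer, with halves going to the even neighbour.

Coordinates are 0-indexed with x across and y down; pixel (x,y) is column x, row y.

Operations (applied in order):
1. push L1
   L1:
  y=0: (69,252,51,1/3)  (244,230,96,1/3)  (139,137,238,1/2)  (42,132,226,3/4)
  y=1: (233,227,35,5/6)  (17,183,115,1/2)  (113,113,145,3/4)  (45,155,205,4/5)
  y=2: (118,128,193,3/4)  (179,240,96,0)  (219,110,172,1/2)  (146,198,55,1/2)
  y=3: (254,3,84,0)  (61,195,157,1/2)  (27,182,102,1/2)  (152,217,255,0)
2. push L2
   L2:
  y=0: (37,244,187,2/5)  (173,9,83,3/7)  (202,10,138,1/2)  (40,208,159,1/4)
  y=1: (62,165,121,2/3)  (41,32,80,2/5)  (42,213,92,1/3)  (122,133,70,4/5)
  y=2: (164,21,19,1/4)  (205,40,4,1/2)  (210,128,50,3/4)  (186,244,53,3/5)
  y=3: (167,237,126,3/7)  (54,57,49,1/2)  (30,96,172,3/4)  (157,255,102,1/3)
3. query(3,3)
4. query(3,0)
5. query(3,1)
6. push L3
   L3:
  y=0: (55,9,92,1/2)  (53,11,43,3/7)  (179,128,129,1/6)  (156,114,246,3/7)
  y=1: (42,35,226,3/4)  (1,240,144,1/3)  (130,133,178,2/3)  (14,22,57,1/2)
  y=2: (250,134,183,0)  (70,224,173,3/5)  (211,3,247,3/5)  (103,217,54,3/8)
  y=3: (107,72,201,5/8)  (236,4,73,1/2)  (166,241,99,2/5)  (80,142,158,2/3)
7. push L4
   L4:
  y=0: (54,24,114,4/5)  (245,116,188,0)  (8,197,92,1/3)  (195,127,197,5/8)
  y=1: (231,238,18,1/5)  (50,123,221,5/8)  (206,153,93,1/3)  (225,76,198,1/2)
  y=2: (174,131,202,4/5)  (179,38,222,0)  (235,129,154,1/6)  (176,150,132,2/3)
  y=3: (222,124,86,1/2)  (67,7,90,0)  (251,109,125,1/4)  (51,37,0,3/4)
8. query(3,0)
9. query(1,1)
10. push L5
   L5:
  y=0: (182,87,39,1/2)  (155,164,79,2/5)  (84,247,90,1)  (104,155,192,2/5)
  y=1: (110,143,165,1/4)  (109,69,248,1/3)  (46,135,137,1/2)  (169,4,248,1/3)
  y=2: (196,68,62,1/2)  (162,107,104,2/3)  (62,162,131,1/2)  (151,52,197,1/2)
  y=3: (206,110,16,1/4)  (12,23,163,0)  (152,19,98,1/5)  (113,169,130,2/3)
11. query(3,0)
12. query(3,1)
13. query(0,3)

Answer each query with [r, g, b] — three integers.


(3,3) stack=L1,L2; from [0,0,0]:
+L1 (α=0) → [0, 0, 0]
+L2 (α=1/3) → [157/3, 85, 34]
→ [52, 85, 34]

(3,0) stack=L1,L2; from [0,0,0]:
after L1 α=3/4: [63/2, 99, 339/2]
after L2 α=1/4: [269/8, 505/4, 1335/8]
→ [34, 126, 167]

query (3,1) [L1,L2] — begin 0,0,0
+L1 (α=4/5) → [36, 124, 164]
+L2 (α=4/5) → [524/5, 656/5, 444/5]
→ [105, 131, 89]

(3,0) stack=L1,L2,L3,L4; from [0,0,0]:
+L1 (α=3/4) → [63/2, 99, 339/2]
+L2 (α=1/4) → [269/8, 505/4, 1335/8]
+L3 (α=3/7) → [1205/14, 121, 2811/14]
+L4 (α=5/8) → [17265/112, 499/4, 22223/112]
= [154, 125, 198]

at x=1,y=1 over L1,L2,L3,L4:
+L1 (α=1/2) → [17/2, 183/2, 115/2]
+L2 (α=2/5) → [43/2, 677/10, 133/2]
+L3 (α=1/3) → [44/3, 1877/15, 277/3]
+L4 (α=5/8) → [147/4, 619/5, 691/4]
= [37, 124, 173]

at x=3,y=0 over L1,L2,L3,L4,L5:
after L1 α=3/4: [63/2, 99, 339/2]
after L2 α=1/4: [269/8, 505/4, 1335/8]
after L3 α=3/7: [1205/14, 121, 2811/14]
after L4 α=5/8: [17265/112, 499/4, 22223/112]
after L5 α=2/5: [75091/560, 2737/20, 109677/560]
= [134, 137, 196]

(3,1) stack=L1,L2,L3,L4,L5; from [0,0,0]:
L1 α=4/5: [36, 124, 164]
L2 α=4/5: [524/5, 656/5, 444/5]
L3 α=1/2: [297/5, 383/5, 729/10]
L4 α=1/2: [711/5, 763/10, 2709/20]
L5 α=1/3: [2267/15, 261/5, 5189/30]
rounded: [151, 52, 173]

query (0,3) [L1,L2,L3,L4,L5] — begin 0,0,0
L1 α=0: [0, 0, 0]
L2 α=3/7: [501/7, 711/7, 54]
L3 α=5/8: [656/7, 4653/56, 1167/8]
L4 α=1/2: [1105/7, 11597/112, 1855/16]
L5 α=1/4: [4757/28, 47111/448, 5821/64]
→ [170, 105, 91]


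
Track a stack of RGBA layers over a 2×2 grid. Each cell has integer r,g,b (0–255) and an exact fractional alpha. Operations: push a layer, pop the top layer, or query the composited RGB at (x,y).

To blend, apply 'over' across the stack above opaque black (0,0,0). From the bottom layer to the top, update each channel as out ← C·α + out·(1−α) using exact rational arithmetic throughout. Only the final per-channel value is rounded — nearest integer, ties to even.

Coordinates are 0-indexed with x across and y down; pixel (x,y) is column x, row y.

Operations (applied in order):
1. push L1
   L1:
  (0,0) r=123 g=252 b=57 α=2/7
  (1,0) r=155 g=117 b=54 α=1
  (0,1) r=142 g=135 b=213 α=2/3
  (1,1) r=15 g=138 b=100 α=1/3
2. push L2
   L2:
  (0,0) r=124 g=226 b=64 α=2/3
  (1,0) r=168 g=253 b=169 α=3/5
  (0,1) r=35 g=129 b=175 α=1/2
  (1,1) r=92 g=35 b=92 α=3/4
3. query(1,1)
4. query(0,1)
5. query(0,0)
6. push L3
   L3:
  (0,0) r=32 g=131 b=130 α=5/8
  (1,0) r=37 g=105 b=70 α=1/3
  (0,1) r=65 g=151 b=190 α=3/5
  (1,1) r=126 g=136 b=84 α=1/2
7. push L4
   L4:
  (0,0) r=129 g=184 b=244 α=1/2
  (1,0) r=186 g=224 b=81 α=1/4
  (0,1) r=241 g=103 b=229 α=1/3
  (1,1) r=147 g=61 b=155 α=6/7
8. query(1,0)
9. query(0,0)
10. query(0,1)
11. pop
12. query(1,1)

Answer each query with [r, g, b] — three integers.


query (1,1) [L1,L2] — begin 0,0,0
after L1 α=1/3: [5, 46, 100/3]
after L2 α=3/4: [281/4, 151/4, 232/3]
rounded: [70, 38, 77]

(0,1) stack=L1,L2; from [0,0,0]:
after L1 α=2/3: [284/3, 90, 142]
after L2 α=1/2: [389/6, 219/2, 317/2]
= [65, 110, 158]

at x=0,y=0 over L1,L2:
L1 α=2/7: [246/7, 72, 114/7]
L2 α=2/3: [1982/21, 524/3, 1010/21]
→ [94, 175, 48]

at x=1,y=0 over L1,L2,L3,L4:
after L1 α=1: [155, 117, 54]
after L2 α=3/5: [814/5, 993/5, 123]
after L3 α=1/3: [1813/15, 837/5, 316/3]
after L4 α=1/4: [2743/20, 3631/20, 397/4]
= [137, 182, 99]

query (0,0) [L1,L2,L3,L4] — begin 0,0,0
after L1 α=2/7: [246/7, 72, 114/7]
after L2 α=2/3: [1982/21, 524/3, 1010/21]
after L3 α=5/8: [1551/28, 1179/8, 695/7]
after L4 α=1/2: [5163/56, 2651/16, 2403/14]
→ [92, 166, 172]

at x=0,y=1 over L1,L2,L3,L4:
after L1 α=2/3: [284/3, 90, 142]
after L2 α=1/2: [389/6, 219/2, 317/2]
after L3 α=3/5: [974/15, 672/5, 887/5]
after L4 α=1/3: [5563/45, 1859/15, 973/5]
→ [124, 124, 195]

at x=1,y=1 over L1,L2,L3:
L1 α=1/3: [5, 46, 100/3]
L2 α=3/4: [281/4, 151/4, 232/3]
L3 α=1/2: [785/8, 695/8, 242/3]
= [98, 87, 81]


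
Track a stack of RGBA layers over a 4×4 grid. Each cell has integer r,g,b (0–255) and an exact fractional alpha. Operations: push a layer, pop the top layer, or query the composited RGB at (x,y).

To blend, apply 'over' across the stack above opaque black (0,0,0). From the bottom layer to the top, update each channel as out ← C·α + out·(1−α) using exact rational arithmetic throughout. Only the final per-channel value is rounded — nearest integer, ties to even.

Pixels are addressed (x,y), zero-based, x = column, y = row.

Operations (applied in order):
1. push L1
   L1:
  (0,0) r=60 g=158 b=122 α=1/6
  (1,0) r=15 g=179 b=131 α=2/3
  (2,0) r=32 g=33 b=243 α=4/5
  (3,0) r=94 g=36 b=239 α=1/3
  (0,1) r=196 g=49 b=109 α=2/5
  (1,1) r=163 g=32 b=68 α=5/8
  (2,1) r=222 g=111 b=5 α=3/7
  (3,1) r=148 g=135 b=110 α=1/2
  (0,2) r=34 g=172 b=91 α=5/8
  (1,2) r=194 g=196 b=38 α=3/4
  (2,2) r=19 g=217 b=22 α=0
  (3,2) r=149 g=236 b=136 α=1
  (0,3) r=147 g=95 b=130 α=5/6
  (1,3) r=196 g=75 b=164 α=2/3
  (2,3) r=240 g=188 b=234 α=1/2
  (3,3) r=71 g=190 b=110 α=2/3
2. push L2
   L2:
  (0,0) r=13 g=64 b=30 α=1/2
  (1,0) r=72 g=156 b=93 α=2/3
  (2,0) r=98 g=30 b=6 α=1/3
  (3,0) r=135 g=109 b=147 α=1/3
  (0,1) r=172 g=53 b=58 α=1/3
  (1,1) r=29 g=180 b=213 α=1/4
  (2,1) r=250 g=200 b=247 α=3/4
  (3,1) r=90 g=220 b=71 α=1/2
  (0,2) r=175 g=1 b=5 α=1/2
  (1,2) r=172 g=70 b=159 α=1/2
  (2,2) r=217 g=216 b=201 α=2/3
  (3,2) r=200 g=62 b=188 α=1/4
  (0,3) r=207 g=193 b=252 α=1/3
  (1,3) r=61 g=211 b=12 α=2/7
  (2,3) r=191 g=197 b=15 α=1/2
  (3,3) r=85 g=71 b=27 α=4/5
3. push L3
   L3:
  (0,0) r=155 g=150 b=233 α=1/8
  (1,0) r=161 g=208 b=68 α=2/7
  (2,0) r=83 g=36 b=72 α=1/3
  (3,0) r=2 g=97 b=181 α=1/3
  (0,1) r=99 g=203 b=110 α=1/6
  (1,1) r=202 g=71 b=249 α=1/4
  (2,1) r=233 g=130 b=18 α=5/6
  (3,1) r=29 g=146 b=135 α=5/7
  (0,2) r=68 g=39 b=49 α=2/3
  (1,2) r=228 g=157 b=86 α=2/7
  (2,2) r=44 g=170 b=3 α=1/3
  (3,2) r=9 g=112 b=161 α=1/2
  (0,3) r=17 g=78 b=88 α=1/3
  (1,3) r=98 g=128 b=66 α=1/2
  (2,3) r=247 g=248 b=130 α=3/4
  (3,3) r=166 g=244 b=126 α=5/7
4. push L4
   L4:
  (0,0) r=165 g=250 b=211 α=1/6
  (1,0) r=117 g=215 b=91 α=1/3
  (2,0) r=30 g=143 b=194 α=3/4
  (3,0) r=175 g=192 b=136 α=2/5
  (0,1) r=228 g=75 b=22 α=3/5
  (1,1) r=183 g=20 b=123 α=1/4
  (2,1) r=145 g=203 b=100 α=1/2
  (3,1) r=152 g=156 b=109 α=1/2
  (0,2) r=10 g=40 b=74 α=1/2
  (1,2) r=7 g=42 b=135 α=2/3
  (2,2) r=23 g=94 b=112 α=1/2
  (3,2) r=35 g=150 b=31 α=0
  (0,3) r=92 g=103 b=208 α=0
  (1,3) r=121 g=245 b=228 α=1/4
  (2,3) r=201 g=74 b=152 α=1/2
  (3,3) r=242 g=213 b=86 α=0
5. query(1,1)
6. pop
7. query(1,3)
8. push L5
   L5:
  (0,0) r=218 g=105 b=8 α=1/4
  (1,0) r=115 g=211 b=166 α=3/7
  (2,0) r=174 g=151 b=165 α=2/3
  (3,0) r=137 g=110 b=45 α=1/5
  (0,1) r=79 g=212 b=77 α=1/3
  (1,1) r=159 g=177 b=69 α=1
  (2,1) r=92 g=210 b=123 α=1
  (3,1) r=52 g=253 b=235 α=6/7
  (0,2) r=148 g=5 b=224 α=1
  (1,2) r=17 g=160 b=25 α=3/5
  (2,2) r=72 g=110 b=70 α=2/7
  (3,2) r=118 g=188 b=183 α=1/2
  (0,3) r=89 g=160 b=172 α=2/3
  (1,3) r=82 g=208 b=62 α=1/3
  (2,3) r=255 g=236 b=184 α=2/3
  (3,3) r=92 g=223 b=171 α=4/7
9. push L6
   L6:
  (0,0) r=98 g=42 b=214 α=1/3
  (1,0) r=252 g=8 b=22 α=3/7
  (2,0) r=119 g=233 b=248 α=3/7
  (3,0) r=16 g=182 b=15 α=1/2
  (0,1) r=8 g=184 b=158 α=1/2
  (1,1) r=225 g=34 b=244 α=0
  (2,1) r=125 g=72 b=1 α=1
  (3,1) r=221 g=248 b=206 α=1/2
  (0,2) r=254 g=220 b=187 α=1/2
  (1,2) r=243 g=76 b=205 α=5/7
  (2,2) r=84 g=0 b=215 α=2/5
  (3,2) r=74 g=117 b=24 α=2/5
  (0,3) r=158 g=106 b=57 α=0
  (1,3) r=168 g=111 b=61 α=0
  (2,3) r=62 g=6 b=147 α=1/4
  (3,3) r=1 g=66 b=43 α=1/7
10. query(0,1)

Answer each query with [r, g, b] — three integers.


at x=1,y=1 over L1,L2,L3,L4:
L1 α=5/8: [815/8, 20, 85/2]
L2 α=1/4: [2677/32, 60, 681/8]
L3 α=1/4: [14495/128, 251/4, 4035/32]
L4 α=1/4: [66909/512, 833/16, 16041/128]
→ [131, 52, 125]

(1,3) stack=L1,L2,L3; from [0,0,0]:
L1 α=2/3: [392/3, 50, 328/3]
L2 α=2/7: [2326/21, 96, 1712/21]
L3 α=1/2: [2192/21, 112, 1549/21]
rounded: [104, 112, 74]

at x=0,y=1 over L1,L2,L3,L5,L6:
after L1 α=2/5: [392/5, 98/5, 218/5]
after L2 α=1/3: [548/5, 461/15, 242/5]
after L3 α=1/6: [647/6, 535/9, 176/3]
after L5 α=1/3: [884/9, 2978/27, 583/9]
after L6 α=1/2: [478/9, 3973/27, 2005/18]
rounded: [53, 147, 111]


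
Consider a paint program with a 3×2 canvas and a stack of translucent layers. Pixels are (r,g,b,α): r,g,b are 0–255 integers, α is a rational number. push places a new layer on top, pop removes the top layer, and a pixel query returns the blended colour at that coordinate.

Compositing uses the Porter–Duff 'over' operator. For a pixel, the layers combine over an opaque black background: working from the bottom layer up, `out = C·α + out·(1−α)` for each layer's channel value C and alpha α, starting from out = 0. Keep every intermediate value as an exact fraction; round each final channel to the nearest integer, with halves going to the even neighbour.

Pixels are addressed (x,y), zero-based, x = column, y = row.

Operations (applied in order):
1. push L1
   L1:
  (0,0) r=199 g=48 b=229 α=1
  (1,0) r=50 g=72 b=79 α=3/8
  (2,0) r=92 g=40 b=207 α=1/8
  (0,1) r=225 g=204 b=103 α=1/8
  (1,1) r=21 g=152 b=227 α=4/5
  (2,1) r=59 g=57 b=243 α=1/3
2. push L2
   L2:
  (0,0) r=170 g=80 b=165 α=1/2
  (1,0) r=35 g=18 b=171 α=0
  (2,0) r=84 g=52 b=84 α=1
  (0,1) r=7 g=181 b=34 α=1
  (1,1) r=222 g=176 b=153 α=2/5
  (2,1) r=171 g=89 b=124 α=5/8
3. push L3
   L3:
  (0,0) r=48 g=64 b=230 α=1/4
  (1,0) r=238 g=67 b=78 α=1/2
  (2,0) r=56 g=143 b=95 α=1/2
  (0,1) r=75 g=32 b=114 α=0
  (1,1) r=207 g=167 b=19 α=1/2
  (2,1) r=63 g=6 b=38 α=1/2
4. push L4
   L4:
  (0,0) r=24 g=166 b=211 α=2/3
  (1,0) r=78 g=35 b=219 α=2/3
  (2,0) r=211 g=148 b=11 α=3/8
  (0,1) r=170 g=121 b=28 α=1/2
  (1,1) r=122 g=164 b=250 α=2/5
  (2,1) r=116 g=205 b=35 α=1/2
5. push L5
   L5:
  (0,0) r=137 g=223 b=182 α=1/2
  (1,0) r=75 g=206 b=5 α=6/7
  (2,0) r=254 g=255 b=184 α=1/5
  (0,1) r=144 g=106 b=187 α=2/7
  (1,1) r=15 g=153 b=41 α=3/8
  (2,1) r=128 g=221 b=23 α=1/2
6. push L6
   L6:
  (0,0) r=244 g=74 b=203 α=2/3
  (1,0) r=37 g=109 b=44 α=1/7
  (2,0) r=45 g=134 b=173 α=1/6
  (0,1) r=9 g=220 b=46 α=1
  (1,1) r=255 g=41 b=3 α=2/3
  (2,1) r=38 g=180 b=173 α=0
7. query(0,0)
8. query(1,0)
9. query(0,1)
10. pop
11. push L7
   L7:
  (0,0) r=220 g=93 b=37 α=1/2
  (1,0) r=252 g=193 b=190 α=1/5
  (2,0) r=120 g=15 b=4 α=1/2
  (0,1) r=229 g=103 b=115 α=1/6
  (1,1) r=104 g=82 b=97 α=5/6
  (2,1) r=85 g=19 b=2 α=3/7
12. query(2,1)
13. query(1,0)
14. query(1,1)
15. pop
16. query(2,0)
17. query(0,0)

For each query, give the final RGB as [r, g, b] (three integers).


(0,0) stack=L1,L2,L3,L4,L5,L6; from [0,0,0]:
L1 α=1: [199, 48, 229]
L2 α=1/2: [369/2, 64, 197]
L3 α=1/4: [1203/8, 64, 821/4]
L4 α=2/3: [529/8, 132, 2509/12]
L5 α=1/2: [1625/16, 355/2, 4693/24]
L6 α=2/3: [9433/48, 217/2, 14437/72]
= [197, 108, 201]

at x=1,y=0 over L1,L2,L3,L4,L5,L6:
after L1 α=3/8: [75/4, 27, 237/8]
after L2 α=0: [75/4, 27, 237/8]
after L3 α=1/2: [1027/8, 47, 861/16]
after L4 α=2/3: [2275/24, 39, 2623/16]
after L5 α=6/7: [13075/168, 1275/7, 3103/112]
after L6 α=1/7: [14111/196, 8413/49, 11773/392]
= [72, 172, 30]

(0,1) stack=L1,L2,L3,L4,L5,L6; from [0,0,0]:
L1 α=1/8: [225/8, 51/2, 103/8]
L2 α=1: [7, 181, 34]
L3 α=0: [7, 181, 34]
L4 α=1/2: [177/2, 151, 31]
L5 α=2/7: [1461/14, 967/7, 529/7]
L6 α=1: [9, 220, 46]
rounded: [9, 220, 46]

(2,1) stack=L1,L2,L3,L4,L5,L7; from [0,0,0]:
after L1 α=1/3: [59/3, 19, 81]
after L2 α=5/8: [457/4, 251/4, 863/8]
after L3 α=1/2: [709/8, 275/8, 1167/16]
after L4 α=1/2: [1637/16, 1915/16, 1727/32]
after L5 α=1/2: [3685/32, 5451/32, 2463/64]
after L7 α=3/7: [5725/56, 5907/56, 2559/112]
rounded: [102, 105, 23]

at x=1,y=0 over L1,L2,L3,L4,L5,L7:
after L1 α=3/8: [75/4, 27, 237/8]
after L2 α=0: [75/4, 27, 237/8]
after L3 α=1/2: [1027/8, 47, 861/16]
after L4 α=2/3: [2275/24, 39, 2623/16]
after L5 α=6/7: [13075/168, 1275/7, 3103/112]
after L7 α=1/5: [23659/210, 6451/35, 8423/140]
rounded: [113, 184, 60]

at x=1,y=1 over L1,L2,L3,L4,L5,L7:
+L1 (α=4/5) → [84/5, 608/5, 908/5]
+L2 (α=2/5) → [2472/25, 3584/25, 4254/25]
+L3 (α=1/2) → [7647/50, 7759/50, 4729/50]
+L4 (α=2/5) → [35141/250, 39677/250, 39187/250]
+L5 (α=3/8) → [37391/400, 62627/400, 45337/400]
+L7 (α=5/6) → [81797/800, 226627/2400, 79779/800]
= [102, 94, 100]

query (2,0) [L1,L2,L3,L4,L5] — begin 0,0,0
+L1 (α=1/8) → [23/2, 5, 207/8]
+L2 (α=1) → [84, 52, 84]
+L3 (α=1/2) → [70, 195/2, 179/2]
+L4 (α=3/8) → [983/8, 1863/16, 961/16]
+L5 (α=1/5) → [1491/10, 2883/20, 1697/20]
= [149, 144, 85]

at x=0,y=0 over L1,L2,L3,L4,L5:
after L1 α=1: [199, 48, 229]
after L2 α=1/2: [369/2, 64, 197]
after L3 α=1/4: [1203/8, 64, 821/4]
after L4 α=2/3: [529/8, 132, 2509/12]
after L5 α=1/2: [1625/16, 355/2, 4693/24]
→ [102, 178, 196]


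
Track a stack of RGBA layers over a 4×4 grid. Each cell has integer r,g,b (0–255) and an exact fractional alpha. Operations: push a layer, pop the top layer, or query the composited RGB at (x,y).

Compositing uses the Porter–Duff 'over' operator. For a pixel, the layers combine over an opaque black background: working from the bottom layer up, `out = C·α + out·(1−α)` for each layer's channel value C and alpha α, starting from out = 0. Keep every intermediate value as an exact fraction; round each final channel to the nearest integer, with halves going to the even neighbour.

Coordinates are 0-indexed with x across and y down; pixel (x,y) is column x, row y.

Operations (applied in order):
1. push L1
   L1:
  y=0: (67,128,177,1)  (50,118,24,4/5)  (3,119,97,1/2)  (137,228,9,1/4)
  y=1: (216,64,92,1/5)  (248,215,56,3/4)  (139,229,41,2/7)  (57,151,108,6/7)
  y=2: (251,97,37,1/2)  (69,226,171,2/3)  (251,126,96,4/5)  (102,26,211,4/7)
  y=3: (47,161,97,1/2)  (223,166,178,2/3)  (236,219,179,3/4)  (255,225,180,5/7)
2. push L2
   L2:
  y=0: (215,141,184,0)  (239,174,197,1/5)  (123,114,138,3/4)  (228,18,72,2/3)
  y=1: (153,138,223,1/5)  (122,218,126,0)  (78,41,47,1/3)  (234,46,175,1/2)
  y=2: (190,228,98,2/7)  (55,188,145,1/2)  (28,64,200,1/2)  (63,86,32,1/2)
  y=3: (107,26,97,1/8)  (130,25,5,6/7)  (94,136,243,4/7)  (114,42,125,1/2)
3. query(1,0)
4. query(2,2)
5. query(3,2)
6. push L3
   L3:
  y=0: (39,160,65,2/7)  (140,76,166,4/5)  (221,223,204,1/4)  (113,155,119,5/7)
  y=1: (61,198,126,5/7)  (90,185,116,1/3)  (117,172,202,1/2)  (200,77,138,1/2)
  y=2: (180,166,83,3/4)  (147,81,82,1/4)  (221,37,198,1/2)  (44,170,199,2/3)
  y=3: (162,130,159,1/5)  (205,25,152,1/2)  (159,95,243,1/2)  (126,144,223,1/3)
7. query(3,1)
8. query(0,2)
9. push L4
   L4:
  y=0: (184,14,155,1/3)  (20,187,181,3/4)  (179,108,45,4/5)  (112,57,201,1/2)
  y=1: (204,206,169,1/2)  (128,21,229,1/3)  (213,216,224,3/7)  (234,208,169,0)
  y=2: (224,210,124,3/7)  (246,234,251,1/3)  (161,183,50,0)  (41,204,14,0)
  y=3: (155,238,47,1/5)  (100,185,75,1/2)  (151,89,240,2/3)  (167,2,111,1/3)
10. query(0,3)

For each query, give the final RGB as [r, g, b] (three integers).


query (1,0) [L1,L2] — begin 0,0,0
+L1 (α=4/5) → [40, 472/5, 96/5]
+L2 (α=1/5) → [399/5, 2758/25, 1369/25]
rounded: [80, 110, 55]

query (2,2) [L1,L2] — begin 0,0,0
L1 α=4/5: [1004/5, 504/5, 384/5]
L2 α=1/2: [572/5, 412/5, 692/5]
= [114, 82, 138]

query (3,2) [L1,L2] — begin 0,0,0
after L1 α=4/7: [408/7, 104/7, 844/7]
after L2 α=1/2: [849/14, 353/7, 534/7]
= [61, 50, 76]

query (3,1) [L1,L2,L3] — begin 0,0,0
+L1 (α=6/7) → [342/7, 906/7, 648/7]
+L2 (α=1/2) → [990/7, 614/7, 1873/14]
+L3 (α=1/2) → [1195/7, 1153/14, 3805/28]
→ [171, 82, 136]

query (0,2) [L1,L2,L3] — begin 0,0,0
+L1 (α=1/2) → [251/2, 97/2, 37/2]
+L2 (α=2/7) → [2015/14, 1397/14, 577/14]
+L3 (α=3/4) → [9575/56, 8369/56, 4063/56]
= [171, 149, 73]

query (0,3) [L1,L2,L3,L4] — begin 0,0,0
after L1 α=1/2: [47/2, 161/2, 97/2]
after L2 α=1/8: [543/16, 1179/16, 873/16]
after L3 α=1/5: [1191/20, 1699/20, 1509/20]
after L4 α=1/5: [1966/25, 2889/25, 1744/25]
rounded: [79, 116, 70]


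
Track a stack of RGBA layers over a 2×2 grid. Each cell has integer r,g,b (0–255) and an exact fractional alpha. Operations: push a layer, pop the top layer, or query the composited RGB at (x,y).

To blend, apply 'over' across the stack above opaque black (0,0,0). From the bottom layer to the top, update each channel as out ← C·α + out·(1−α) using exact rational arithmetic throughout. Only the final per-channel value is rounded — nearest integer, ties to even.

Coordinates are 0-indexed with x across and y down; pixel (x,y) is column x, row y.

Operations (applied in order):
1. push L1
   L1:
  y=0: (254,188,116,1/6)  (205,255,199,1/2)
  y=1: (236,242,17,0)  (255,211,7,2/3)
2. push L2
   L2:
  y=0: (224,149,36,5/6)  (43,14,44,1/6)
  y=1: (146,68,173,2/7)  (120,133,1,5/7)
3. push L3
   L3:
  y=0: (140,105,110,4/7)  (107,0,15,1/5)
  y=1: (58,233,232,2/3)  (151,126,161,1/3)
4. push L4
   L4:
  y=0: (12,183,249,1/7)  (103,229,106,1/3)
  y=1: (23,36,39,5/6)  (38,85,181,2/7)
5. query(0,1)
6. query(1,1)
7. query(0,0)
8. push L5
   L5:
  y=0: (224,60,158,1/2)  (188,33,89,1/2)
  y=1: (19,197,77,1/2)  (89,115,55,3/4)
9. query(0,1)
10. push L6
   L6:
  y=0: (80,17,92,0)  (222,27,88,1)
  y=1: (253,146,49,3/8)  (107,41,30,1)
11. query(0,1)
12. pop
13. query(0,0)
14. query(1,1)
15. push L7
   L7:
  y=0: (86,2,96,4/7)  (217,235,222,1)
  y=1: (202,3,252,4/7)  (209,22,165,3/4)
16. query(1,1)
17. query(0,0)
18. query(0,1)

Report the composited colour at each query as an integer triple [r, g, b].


query (0,1) [L1,L2,L3,L4] — begin 0,0,0
after L1 α=0: [0, 0, 0]
after L2 α=2/7: [292/7, 136/7, 346/7]
after L3 α=2/3: [368/7, 3398/21, 1198/7]
after L4 α=5/6: [391/14, 3589/63, 2563/42]
rounded: [28, 57, 61]

(1,1) stack=L1,L2,L3,L4; from [0,0,0]:
L1 α=2/3: [170, 422/3, 14/3]
L2 α=5/7: [940/7, 2839/21, 43/21]
L3 α=1/3: [979/7, 8324/63, 3467/63]
L4 α=2/7: [5427/49, 52330/441, 40141/441]
rounded: [111, 119, 91]

at x=0,y=0 over L1,L2,L3,L4:
+L1 (α=1/6) → [127/3, 94/3, 58/3]
+L2 (α=5/6) → [3487/18, 2329/18, 299/9]
+L3 (α=4/7) → [6847/42, 4849/42, 1619/21]
+L4 (α=1/7) → [6931/49, 6130/49, 4981/49]
→ [141, 125, 102]

at x=0,y=1 over L1,L2,L3,L4,L5:
after L1 α=0: [0, 0, 0]
after L2 α=2/7: [292/7, 136/7, 346/7]
after L3 α=2/3: [368/7, 3398/21, 1198/7]
after L4 α=5/6: [391/14, 3589/63, 2563/42]
after L5 α=1/2: [657/28, 8000/63, 5797/84]
→ [23, 127, 69]

(0,1) stack=L1,L2,L3,L4,L5,L6; from [0,0,0]:
+L1 (α=0) → [0, 0, 0]
+L2 (α=2/7) → [292/7, 136/7, 346/7]
+L3 (α=2/3) → [368/7, 3398/21, 1198/7]
+L4 (α=5/6) → [391/14, 3589/63, 2563/42]
+L5 (α=1/2) → [657/28, 8000/63, 5797/84]
+L6 (α=3/8) → [24537/224, 33797/252, 41333/672]
→ [110, 134, 62]

query (0,0) [L1,L2,L3,L4,L5] — begin 0,0,0
+L1 (α=1/6) → [127/3, 94/3, 58/3]
+L2 (α=5/6) → [3487/18, 2329/18, 299/9]
+L3 (α=4/7) → [6847/42, 4849/42, 1619/21]
+L4 (α=1/7) → [6931/49, 6130/49, 4981/49]
+L5 (α=1/2) → [17907/98, 4535/49, 12723/98]
= [183, 93, 130]

at x=1,y=1 over L1,L2,L3,L4,L5:
+L1 (α=2/3) → [170, 422/3, 14/3]
+L2 (α=5/7) → [940/7, 2839/21, 43/21]
+L3 (α=1/3) → [979/7, 8324/63, 3467/63]
+L4 (α=2/7) → [5427/49, 52330/441, 40141/441]
+L5 (α=3/4) → [9255/98, 204475/1764, 56453/882]
rounded: [94, 116, 64]

query (1,1) [L1,L2,L3,L4,L5,L7] — begin 0,0,0
+L1 (α=2/3) → [170, 422/3, 14/3]
+L2 (α=5/7) → [940/7, 2839/21, 43/21]
+L3 (α=1/3) → [979/7, 8324/63, 3467/63]
+L4 (α=2/7) → [5427/49, 52330/441, 40141/441]
+L5 (α=3/4) → [9255/98, 204475/1764, 56453/882]
+L7 (α=3/4) → [70701/392, 320899/7056, 493043/3528]
→ [180, 45, 140]

query (0,0) [L1,L2,L3,L4,L5,L7] — begin 0,0,0
L1 α=1/6: [127/3, 94/3, 58/3]
L2 α=5/6: [3487/18, 2329/18, 299/9]
L3 α=4/7: [6847/42, 4849/42, 1619/21]
L4 α=1/7: [6931/49, 6130/49, 4981/49]
L5 α=1/2: [17907/98, 4535/49, 12723/98]
L7 α=4/7: [87433/686, 13997/343, 75801/686]
→ [127, 41, 110]

at x=0,y=1 over L1,L2,L3,L4,L5,L7:
after L1 α=0: [0, 0, 0]
after L2 α=2/7: [292/7, 136/7, 346/7]
after L3 α=2/3: [368/7, 3398/21, 1198/7]
after L4 α=5/6: [391/14, 3589/63, 2563/42]
after L5 α=1/2: [657/28, 8000/63, 5797/84]
after L7 α=4/7: [24595/196, 8252/147, 34021/196]
rounded: [125, 56, 174]


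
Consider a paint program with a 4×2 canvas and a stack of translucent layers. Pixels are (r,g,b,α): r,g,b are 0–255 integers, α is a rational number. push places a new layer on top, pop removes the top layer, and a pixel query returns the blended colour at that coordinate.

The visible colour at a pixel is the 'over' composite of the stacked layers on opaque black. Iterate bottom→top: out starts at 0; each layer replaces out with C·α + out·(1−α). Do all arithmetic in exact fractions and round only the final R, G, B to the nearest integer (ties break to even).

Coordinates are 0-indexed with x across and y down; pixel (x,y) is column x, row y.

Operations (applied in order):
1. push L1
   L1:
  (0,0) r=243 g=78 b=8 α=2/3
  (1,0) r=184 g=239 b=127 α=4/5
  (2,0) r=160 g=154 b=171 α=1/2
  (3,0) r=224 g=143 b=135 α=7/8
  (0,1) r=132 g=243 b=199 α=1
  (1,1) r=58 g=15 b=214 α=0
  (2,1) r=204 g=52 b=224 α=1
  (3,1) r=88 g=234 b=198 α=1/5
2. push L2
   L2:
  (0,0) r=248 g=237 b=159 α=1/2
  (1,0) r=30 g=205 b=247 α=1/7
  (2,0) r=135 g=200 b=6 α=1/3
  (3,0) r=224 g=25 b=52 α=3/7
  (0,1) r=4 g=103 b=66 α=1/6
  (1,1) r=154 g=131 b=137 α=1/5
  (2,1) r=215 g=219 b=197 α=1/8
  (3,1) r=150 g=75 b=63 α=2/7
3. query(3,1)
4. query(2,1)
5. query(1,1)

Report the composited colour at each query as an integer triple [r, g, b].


at x=3,y=1 over L1,L2:
L1 α=1/5: [88/5, 234/5, 198/5]
L2 α=2/7: [388/7, 384/7, 324/7]
rounded: [55, 55, 46]

(2,1) stack=L1,L2; from [0,0,0]:
after L1 α=1: [204, 52, 224]
after L2 α=1/8: [1643/8, 583/8, 1765/8]
= [205, 73, 221]

query (1,1) [L1,L2] — begin 0,0,0
L1 α=0: [0, 0, 0]
L2 α=1/5: [154/5, 131/5, 137/5]
rounded: [31, 26, 27]


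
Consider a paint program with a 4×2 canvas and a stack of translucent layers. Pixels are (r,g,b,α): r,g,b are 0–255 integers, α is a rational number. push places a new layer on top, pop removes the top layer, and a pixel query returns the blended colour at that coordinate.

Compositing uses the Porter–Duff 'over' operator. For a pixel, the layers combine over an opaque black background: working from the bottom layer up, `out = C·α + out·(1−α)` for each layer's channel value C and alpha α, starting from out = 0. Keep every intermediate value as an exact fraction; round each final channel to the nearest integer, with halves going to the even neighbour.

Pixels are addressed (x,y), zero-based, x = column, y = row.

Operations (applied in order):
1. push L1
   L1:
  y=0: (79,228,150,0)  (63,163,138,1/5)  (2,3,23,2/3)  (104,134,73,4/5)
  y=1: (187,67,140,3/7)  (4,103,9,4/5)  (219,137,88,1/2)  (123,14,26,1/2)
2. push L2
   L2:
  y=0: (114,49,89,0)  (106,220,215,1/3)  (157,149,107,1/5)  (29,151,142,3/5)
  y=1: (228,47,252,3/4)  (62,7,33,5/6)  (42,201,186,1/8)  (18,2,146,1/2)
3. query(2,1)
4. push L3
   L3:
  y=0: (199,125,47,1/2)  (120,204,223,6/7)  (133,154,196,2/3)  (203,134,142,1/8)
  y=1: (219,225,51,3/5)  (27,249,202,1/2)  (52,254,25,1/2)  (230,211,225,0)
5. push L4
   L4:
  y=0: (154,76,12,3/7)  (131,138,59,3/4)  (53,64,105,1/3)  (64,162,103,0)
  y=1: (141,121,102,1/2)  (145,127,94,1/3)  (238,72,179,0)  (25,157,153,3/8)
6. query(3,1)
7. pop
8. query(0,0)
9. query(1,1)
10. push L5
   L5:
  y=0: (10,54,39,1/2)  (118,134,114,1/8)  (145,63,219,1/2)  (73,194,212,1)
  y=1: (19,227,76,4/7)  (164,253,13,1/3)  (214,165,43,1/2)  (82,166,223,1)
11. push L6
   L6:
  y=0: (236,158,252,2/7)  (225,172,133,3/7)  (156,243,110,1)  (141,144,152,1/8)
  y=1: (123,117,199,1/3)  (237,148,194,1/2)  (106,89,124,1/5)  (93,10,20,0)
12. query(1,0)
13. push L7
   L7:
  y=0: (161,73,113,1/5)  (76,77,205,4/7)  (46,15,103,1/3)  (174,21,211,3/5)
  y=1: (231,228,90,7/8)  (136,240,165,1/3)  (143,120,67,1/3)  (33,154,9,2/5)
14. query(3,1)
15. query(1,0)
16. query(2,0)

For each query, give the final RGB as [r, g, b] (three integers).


(2,1) stack=L1,L2; from [0,0,0]:
+L1 (α=1/2) → [219/2, 137/2, 44]
+L2 (α=1/8) → [1617/16, 1361/16, 247/4]
rounded: [101, 85, 62]

query (3,1) [L1,L2,L3,L4] — begin 0,0,0
after L1 α=1/2: [123/2, 7, 13]
after L2 α=1/2: [159/4, 9/2, 159/2]
after L3 α=0: [159/4, 9/2, 159/2]
after L4 α=3/8: [1095/32, 987/16, 1713/16]
rounded: [34, 62, 107]

at x=0,y=0 over L1,L2,L3:
+L1 (α=0) → [0, 0, 0]
+L2 (α=0) → [0, 0, 0]
+L3 (α=1/2) → [199/2, 125/2, 47/2]
rounded: [100, 62, 24]

query (1,1) [L1,L2,L3] — begin 0,0,0
+L1 (α=4/5) → [16/5, 412/5, 36/5]
+L2 (α=5/6) → [261/5, 587/30, 287/10]
+L3 (α=1/2) → [198/5, 8057/60, 2307/20]
= [40, 134, 115]

(1,0) stack=L1,L2,L3,L5,L6; from [0,0,0]:
after L1 α=1/5: [63/5, 163/5, 138/5]
after L2 α=1/3: [656/15, 1426/15, 1351/15]
after L3 α=6/7: [11456/105, 19786/105, 21421/105]
after L5 α=1/8: [6613/60, 5449/30, 23131/120]
after L6 α=3/7: [16738/105, 18638/105, 35101/210]
→ [159, 178, 167]

(3,1) stack=L1,L2,L3,L5,L6,L7; from [0,0,0]:
L1 α=1/2: [123/2, 7, 13]
L2 α=1/2: [159/4, 9/2, 159/2]
L3 α=0: [159/4, 9/2, 159/2]
L5 α=1: [82, 166, 223]
L6 α=0: [82, 166, 223]
L7 α=2/5: [312/5, 806/5, 687/5]
rounded: [62, 161, 137]

(1,0) stack=L1,L2,L3,L5,L6,L7; from [0,0,0]:
L1 α=1/5: [63/5, 163/5, 138/5]
L2 α=1/3: [656/15, 1426/15, 1351/15]
L3 α=6/7: [11456/105, 19786/105, 21421/105]
L5 α=1/8: [6613/60, 5449/30, 23131/120]
L6 α=3/7: [16738/105, 18638/105, 35101/210]
L7 α=4/7: [27378/245, 29418/245, 92501/490]
rounded: [112, 120, 189]

at x=2,y=0 over L1,L2,L3,L5,L6,L7:
L1 α=2/3: [4/3, 2, 46/3]
L2 α=1/5: [487/15, 157/5, 101/3]
L3 α=2/3: [4477/45, 1697/15, 1277/9]
L5 α=1/2: [5501/45, 1321/15, 1624/9]
L6 α=1: [156, 243, 110]
L7 α=1/3: [358/3, 167, 323/3]
= [119, 167, 108]


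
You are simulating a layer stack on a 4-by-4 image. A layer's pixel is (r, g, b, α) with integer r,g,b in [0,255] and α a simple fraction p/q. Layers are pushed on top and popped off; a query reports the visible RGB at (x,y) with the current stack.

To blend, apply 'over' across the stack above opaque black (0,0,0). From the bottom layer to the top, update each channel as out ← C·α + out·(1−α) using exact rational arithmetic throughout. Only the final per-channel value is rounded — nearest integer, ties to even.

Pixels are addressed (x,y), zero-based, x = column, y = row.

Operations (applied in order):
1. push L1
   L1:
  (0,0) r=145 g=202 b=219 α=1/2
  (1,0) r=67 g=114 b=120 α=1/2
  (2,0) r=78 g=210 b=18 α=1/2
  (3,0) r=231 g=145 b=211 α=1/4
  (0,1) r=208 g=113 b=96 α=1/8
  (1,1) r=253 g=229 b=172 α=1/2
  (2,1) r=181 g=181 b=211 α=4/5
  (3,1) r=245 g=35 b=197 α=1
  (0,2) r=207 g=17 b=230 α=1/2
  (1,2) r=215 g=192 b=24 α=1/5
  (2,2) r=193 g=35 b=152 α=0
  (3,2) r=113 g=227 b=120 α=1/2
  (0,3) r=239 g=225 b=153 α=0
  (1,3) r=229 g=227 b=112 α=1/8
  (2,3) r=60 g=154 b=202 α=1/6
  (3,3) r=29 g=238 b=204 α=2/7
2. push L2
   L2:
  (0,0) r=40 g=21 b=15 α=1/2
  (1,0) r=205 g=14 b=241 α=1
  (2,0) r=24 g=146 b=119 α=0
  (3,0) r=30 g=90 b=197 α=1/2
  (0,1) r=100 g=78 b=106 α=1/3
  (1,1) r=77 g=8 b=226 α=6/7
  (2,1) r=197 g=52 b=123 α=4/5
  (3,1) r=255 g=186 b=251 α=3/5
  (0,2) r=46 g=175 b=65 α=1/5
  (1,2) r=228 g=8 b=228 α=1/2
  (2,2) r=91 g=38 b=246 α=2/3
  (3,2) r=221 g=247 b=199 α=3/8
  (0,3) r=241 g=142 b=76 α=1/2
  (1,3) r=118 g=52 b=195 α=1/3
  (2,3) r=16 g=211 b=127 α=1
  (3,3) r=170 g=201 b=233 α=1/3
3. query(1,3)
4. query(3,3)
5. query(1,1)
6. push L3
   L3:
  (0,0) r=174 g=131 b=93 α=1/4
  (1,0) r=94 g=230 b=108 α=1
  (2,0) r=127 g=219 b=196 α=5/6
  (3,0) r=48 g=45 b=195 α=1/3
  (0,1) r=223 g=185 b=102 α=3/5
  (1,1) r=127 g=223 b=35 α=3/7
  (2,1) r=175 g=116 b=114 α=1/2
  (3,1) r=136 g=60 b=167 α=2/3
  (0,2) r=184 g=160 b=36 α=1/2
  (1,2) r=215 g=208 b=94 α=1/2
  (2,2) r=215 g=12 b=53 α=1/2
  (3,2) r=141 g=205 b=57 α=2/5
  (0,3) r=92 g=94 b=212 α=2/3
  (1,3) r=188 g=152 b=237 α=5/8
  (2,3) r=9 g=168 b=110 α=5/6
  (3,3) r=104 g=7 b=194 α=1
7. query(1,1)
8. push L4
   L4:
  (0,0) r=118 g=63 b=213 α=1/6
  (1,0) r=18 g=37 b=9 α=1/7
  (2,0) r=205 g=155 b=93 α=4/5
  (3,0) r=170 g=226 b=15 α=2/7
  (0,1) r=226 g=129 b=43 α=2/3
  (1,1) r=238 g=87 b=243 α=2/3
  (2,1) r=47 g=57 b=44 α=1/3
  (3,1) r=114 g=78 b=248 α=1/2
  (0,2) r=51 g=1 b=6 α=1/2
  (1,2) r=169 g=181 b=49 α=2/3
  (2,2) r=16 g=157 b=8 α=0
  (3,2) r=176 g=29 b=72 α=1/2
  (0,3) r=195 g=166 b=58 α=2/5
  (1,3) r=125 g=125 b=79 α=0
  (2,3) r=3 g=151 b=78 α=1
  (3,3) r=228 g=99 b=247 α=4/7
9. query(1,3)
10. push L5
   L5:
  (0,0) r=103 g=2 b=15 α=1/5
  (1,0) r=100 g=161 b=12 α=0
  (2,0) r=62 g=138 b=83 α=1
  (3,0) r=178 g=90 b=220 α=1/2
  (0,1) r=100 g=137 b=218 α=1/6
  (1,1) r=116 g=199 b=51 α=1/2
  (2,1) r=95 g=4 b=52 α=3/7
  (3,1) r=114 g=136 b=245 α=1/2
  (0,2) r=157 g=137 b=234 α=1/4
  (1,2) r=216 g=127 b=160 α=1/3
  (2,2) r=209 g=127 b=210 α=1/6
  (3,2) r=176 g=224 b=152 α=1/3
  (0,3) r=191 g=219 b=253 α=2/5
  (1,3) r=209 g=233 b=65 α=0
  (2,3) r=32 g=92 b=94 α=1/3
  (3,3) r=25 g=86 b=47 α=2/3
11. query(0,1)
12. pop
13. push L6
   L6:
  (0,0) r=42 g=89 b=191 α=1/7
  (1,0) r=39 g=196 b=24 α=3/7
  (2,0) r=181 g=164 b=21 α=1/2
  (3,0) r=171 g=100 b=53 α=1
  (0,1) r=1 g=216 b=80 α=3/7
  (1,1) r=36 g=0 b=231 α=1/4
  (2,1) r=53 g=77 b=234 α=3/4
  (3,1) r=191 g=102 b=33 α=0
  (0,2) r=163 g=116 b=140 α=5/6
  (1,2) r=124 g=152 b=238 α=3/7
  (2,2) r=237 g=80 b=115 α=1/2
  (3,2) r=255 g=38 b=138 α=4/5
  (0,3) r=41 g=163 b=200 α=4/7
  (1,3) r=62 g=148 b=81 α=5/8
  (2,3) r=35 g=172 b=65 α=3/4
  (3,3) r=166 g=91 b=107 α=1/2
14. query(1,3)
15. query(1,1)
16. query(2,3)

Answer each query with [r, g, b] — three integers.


at x=1,y=3 over L1,L2:
+L1 (α=1/8) → [229/8, 227/8, 14]
+L2 (α=1/3) → [701/12, 145/4, 223/3]
= [58, 36, 74]

query (3,3) [L1,L2] — begin 0,0,0
after L1 α=2/7: [58/7, 68, 408/7]
after L2 α=1/3: [1306/21, 337/3, 2447/21]
→ [62, 112, 117]

(1,1) stack=L1,L2; from [0,0,0]:
after L1 α=1/2: [253/2, 229/2, 86]
after L2 α=6/7: [1177/14, 325/14, 206]
→ [84, 23, 206]

at x=1,y=1 over L1,L2,L3:
after L1 α=1/2: [253/2, 229/2, 86]
after L2 α=6/7: [1177/14, 325/14, 206]
after L3 α=3/7: [5021/49, 5333/49, 929/7]
rounded: [102, 109, 133]

(1,3) stack=L1,L2,L3,L4; from [0,0,0]:
after L1 α=1/8: [229/8, 227/8, 14]
after L2 α=1/3: [701/12, 145/4, 223/3]
after L3 α=5/8: [4461/32, 3475/32, 176]
after L4 α=0: [4461/32, 3475/32, 176]
= [139, 109, 176]

at x=0,y=1 over L1,L2,L3,L4,L5:
+L1 (α=1/8) → [26, 113/8, 12]
+L2 (α=1/3) → [152/3, 425/12, 130/3]
+L3 (α=3/5) → [2311/15, 751/6, 1178/15]
+L4 (α=2/3) → [9091/45, 2299/18, 2468/45]
+L5 (α=1/6) → [9991/54, 13961/108, 2215/27]
rounded: [185, 129, 82]

at x=1,y=3 over L1,L2,L3,L4,L6:
L1 α=1/8: [229/8, 227/8, 14]
L2 α=1/3: [701/12, 145/4, 223/3]
L3 α=5/8: [4461/32, 3475/32, 176]
L4 α=0: [4461/32, 3475/32, 176]
L6 α=5/8: [23303/256, 34105/256, 933/8]
rounded: [91, 133, 117]

query (1,1) [L1,L2,L3,L4,L6] — begin 0,0,0
L1 α=1/2: [253/2, 229/2, 86]
L2 α=6/7: [1177/14, 325/14, 206]
L3 α=3/7: [5021/49, 5333/49, 929/7]
L4 α=2/3: [28345/147, 13859/147, 4331/21]
L6 α=1/4: [30109/196, 13859/196, 1487/7]
rounded: [154, 71, 212]

at x=2,y=3 over L1,L2,L3,L4,L6:
L1 α=1/6: [10, 77/3, 101/3]
L2 α=1: [16, 211, 127]
L3 α=5/6: [61/6, 1051/6, 677/6]
L4 α=1: [3, 151, 78]
L6 α=3/4: [27, 667/4, 273/4]
→ [27, 167, 68]
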